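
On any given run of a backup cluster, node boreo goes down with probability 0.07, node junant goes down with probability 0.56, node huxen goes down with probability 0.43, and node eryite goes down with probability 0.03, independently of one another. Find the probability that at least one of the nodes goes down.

0.77375332

P(none) = (1 − 0.07) × (1 − 0.56) × (1 − 0.43) × (1 − 0.03) = 0.93 × 0.44 × 0.57 × 0.97 = 0.22624668
P(at least one) = 1 − 0.22624668 = 0.77375332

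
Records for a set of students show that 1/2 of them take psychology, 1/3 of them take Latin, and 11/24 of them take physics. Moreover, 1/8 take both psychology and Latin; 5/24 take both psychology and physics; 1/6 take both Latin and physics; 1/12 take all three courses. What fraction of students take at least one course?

By inclusion-exclusion,
P(at least one) = 1/2 + 1/3 + 11/24 − 1/8 − 5/24 − 1/6 + 1/12 = 7/8

7/8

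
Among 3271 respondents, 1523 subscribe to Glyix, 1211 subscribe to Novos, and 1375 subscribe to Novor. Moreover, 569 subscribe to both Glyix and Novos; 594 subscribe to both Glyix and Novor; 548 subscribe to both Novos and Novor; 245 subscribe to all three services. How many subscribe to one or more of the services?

2643

Apply inclusion-exclusion:
|union| = 1523 + 1211 + 1375 − 569 − 594 − 548 + 245 = 2643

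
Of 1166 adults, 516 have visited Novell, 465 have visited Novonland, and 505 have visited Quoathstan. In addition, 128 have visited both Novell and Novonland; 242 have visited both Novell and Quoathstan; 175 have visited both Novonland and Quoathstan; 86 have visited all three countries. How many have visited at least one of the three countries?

1027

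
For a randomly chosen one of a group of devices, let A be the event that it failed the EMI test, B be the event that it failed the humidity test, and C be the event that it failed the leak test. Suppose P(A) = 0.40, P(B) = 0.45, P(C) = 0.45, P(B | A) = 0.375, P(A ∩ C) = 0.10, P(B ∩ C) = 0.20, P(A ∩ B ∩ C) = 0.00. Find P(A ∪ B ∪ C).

0.85

P(A ∩ B) = P(A)·P(B|A) = 0.40 × 0.375 = 0.15
P(A ∪ B ∪ C) = 0.40 + 0.45 + 0.45 − 0.15 − 0.10 − 0.20 + 0.00 = 0.85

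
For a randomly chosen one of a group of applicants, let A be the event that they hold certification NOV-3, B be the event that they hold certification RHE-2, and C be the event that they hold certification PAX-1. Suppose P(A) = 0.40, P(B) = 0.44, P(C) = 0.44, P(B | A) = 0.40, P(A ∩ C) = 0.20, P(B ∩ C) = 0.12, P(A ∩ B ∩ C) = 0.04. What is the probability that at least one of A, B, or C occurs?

P(A ∩ B) = P(A)·P(B|A) = 0.40 × 0.40 = 0.16
P(A ∪ B ∪ C) = 0.40 + 0.44 + 0.44 − 0.16 − 0.20 − 0.12 + 0.04 = 0.84

0.84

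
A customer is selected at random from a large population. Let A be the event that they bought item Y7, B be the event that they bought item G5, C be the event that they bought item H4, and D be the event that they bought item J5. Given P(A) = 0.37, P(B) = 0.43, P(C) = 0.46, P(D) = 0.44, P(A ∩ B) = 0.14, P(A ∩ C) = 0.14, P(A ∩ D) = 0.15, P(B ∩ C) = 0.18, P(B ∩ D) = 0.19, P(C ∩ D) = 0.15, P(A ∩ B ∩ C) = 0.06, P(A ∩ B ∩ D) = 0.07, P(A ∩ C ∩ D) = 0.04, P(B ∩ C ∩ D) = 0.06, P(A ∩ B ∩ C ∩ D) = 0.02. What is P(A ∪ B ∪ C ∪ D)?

P(A ∪ B ∪ C ∪ D) = 0.37 + 0.43 + 0.46 + 0.44 − 0.14 − 0.14 − 0.15 − 0.18 − 0.19 − 0.15 + 0.06 + 0.07 + 0.04 + 0.06 − 0.02 = 0.96

0.96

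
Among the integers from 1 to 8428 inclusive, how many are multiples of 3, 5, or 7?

2809 + 1685 + 1204 − 561 − 401 − 240 + 80 = 4576

4576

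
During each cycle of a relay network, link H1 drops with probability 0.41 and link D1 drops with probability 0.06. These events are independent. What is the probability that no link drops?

0.5546

P(none) = (1 − 0.41) × (1 − 0.06) = 0.59 × 0.94 = 0.5546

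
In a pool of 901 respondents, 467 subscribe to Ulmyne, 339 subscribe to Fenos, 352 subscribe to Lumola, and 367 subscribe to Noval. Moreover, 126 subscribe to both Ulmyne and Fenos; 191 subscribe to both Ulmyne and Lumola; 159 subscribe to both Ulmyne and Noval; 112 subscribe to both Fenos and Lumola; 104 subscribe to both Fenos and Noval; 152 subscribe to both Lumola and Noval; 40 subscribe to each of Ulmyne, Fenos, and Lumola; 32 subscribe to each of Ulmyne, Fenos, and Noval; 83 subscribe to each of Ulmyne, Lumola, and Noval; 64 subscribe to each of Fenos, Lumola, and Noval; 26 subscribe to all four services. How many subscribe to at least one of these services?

By inclusion–exclusion:
|at least one| = 467 + 339 + 352 + 367 − 126 − 191 − 159 − 112 − 104 − 152 + 40 + 32 + 83 + 64 − 26 = 874

874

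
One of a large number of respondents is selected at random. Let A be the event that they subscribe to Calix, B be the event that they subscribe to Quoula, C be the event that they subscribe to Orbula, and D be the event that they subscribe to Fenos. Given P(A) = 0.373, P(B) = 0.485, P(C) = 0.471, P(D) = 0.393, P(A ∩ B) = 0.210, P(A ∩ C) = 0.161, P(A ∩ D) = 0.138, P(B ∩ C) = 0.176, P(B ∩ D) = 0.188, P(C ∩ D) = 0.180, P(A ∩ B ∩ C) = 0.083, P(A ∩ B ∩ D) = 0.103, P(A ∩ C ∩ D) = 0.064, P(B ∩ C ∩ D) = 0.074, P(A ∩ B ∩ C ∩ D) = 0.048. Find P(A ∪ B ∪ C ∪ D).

0.945

P(A ∪ B ∪ C ∪ D) = 0.373 + 0.485 + 0.471 + 0.393 − 0.210 − 0.161 − 0.138 − 0.176 − 0.188 − 0.180 + 0.083 + 0.103 + 0.064 + 0.074 − 0.048 = 0.945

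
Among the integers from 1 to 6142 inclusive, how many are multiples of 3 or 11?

2419

floor(6142/3) + floor(6142/11) − floor(6142/33) = 2047 + 558 − 186 = 2419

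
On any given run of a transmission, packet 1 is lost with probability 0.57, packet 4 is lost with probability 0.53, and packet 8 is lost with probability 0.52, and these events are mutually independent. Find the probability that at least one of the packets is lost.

P(none) = (1 − 0.57) × (1 − 0.53) × (1 − 0.52) = 0.43 × 0.47 × 0.48 = 0.097008
P(at least one) = 1 − 0.097008 = 0.902992

0.902992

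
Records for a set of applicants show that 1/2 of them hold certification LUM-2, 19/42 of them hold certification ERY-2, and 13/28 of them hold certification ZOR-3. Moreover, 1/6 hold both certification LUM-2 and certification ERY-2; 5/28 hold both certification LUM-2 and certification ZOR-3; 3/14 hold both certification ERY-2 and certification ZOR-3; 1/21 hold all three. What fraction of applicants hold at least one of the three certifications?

19/21

P(≥1) = 1/2 + 19/42 + 13/28 − 1/6 − 5/28 − 3/14 + 1/21 = 19/21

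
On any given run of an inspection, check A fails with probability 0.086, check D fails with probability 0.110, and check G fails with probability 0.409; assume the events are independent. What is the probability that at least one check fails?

0.51924514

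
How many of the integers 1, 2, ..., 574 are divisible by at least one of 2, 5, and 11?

365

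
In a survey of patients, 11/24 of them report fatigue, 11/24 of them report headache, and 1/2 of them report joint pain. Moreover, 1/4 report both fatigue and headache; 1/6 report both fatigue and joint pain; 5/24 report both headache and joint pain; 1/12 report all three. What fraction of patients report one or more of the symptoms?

P(≥1) = 11/24 + 11/24 + 1/2 − 1/4 − 1/6 − 5/24 + 1/12 = 7/8

7/8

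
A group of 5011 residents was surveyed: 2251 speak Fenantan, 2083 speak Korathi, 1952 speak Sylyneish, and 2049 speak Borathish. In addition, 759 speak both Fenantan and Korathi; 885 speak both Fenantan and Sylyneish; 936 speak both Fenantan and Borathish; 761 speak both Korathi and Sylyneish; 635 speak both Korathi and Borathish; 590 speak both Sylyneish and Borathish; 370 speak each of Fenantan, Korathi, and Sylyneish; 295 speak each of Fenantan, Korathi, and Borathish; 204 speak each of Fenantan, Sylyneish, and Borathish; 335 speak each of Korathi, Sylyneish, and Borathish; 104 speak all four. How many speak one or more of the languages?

4869

By inclusion–exclusion:
|at least one| = 2251 + 2083 + 1952 + 2049 − 759 − 885 − 936 − 761 − 635 − 590 + 370 + 295 + 204 + 335 − 104 = 4869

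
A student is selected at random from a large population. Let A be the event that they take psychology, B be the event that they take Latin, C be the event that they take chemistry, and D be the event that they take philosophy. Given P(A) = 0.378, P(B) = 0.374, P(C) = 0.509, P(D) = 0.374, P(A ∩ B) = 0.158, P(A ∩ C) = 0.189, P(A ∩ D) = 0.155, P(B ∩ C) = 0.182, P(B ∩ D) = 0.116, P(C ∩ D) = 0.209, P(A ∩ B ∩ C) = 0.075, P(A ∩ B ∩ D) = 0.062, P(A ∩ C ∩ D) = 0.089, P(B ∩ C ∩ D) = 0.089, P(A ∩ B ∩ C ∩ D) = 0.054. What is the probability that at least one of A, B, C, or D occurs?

0.887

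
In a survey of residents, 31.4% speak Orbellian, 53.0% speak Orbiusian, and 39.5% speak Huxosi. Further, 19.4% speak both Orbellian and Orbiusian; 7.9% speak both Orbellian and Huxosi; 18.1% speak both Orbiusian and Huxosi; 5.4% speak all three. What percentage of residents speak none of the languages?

P(at least one) = 31.4 + 53.0 + 39.5 − 19.4 − 7.9 − 18.1 + 5.4 = 83.9%
P(none) = 100% − 83.9% = 16.1%

16.1%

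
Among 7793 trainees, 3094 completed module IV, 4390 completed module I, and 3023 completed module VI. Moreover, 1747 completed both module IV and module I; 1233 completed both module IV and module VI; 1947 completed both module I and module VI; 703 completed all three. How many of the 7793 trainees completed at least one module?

Using inclusion–exclusion:
|union| = 3094 + 4390 + 3023 − 1747 − 1233 − 1947 + 703 = 6283

6283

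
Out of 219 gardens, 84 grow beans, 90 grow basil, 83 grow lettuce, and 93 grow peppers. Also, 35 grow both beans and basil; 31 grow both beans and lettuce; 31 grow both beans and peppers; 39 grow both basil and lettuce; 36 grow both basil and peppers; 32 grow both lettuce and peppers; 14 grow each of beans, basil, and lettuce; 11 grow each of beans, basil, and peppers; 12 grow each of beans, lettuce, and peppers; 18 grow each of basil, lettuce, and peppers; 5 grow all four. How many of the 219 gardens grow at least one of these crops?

N(≥1) = 84 + 90 + 83 + 93 − 35 − 31 − 31 − 39 − 36 − 32 + 14 + 11 + 12 + 18 − 5 = 196

196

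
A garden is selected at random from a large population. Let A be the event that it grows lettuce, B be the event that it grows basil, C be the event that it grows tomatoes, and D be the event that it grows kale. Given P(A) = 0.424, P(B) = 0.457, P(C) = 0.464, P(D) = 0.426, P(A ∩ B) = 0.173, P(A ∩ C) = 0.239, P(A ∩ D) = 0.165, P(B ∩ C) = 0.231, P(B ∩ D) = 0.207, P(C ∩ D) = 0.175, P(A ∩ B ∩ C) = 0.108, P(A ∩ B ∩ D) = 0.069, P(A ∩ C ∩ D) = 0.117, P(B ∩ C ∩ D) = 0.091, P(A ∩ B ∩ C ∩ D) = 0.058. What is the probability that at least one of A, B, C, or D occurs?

0.908

Apply inclusion-exclusion:
P(A ∪ B ∪ C ∪ D) = 0.424 + 0.457 + 0.464 + 0.426 − 0.173 − 0.239 − 0.165 − 0.231 − 0.207 − 0.175 + 0.108 + 0.069 + 0.117 + 0.091 − 0.058 = 0.908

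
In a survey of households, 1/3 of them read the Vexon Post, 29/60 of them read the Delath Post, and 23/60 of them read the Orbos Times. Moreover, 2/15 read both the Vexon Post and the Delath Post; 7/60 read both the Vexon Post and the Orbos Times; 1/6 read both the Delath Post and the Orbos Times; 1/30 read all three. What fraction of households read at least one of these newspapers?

P(at least one) = 1/3 + 29/60 + 23/60 − 2/15 − 7/60 − 1/6 + 1/30 = 49/60

49/60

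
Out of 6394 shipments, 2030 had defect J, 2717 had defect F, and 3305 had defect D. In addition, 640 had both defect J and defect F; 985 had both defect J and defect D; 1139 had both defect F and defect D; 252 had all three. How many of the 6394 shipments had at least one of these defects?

5540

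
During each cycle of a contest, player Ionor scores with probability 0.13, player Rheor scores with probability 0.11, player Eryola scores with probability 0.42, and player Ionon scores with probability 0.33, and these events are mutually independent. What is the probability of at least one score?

0.69910702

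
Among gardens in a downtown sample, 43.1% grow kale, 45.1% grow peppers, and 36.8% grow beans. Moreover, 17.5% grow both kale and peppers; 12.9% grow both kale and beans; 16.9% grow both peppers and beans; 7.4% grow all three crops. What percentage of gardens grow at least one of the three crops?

P(union) = 43.1 + 45.1 + 36.8 − 17.5 − 12.9 − 16.9 + 7.4 = 85.1%

85.1%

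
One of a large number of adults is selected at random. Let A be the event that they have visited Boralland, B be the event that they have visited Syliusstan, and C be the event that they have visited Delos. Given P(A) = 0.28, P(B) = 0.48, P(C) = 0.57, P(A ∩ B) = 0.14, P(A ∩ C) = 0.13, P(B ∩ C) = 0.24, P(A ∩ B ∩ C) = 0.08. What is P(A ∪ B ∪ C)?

P(A ∪ B ∪ C) = 0.28 + 0.48 + 0.57 − 0.14 − 0.13 − 0.24 + 0.08 = 0.90

0.90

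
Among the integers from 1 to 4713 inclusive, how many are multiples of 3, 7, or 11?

Apply inclusion-exclusion:
1571 + 673 + 428 − 224 − 142 − 61 + 20 = 2265

2265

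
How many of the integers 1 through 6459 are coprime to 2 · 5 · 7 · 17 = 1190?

Apply inclusion-exclusion:
3229 + 1291 + 922 + 379 − 645 − 461 − 189 − 184 − 75 − 54 + 92 + 37 + 27 + 10 − 5 = 4374
6459 − 4374 = 2085

2085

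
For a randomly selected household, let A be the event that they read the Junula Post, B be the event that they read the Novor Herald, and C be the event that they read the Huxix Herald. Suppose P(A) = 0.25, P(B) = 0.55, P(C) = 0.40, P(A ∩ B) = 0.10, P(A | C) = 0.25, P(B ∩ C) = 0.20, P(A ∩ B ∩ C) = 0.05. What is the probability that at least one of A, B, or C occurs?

0.85

P(A ∩ C) = P(C)·P(A|C) = 0.40 × 0.25 = 0.10
By inclusion-exclusion,
P(A ∪ B ∪ C) = 0.25 + 0.55 + 0.40 − 0.10 − 0.10 − 0.20 + 0.05 = 0.85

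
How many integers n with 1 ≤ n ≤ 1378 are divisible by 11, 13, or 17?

290

By inclusion–exclusion:
floor(1378/11) + floor(1378/13) + floor(1378/17) − floor(1378/143) − floor(1378/187) − floor(1378/221) + floor(1378/2431) = 125 + 106 + 81 − 9 − 7 − 6 + 0 = 290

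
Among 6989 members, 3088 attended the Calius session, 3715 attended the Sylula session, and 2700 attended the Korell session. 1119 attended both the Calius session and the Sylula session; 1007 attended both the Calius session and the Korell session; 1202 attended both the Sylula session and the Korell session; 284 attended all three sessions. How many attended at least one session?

Inclusion–exclusion gives
|union| = 3088 + 3715 + 2700 − 1119 − 1007 − 1202 + 284 = 6459

6459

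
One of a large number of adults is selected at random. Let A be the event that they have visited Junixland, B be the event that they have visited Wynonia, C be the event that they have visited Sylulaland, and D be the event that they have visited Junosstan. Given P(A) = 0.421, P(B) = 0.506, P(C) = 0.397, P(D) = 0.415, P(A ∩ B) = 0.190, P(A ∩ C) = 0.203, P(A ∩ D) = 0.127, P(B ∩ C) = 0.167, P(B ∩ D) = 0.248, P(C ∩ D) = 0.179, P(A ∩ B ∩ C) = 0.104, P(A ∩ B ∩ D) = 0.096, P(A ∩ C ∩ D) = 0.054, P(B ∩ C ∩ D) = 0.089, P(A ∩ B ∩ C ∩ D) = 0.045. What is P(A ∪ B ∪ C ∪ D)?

0.923

By inclusion-exclusion,
P(A ∪ B ∪ C ∪ D) = 0.421 + 0.506 + 0.397 + 0.415 − 0.190 − 0.203 − 0.127 − 0.167 − 0.248 − 0.179 + 0.104 + 0.096 + 0.054 + 0.089 − 0.045 = 0.923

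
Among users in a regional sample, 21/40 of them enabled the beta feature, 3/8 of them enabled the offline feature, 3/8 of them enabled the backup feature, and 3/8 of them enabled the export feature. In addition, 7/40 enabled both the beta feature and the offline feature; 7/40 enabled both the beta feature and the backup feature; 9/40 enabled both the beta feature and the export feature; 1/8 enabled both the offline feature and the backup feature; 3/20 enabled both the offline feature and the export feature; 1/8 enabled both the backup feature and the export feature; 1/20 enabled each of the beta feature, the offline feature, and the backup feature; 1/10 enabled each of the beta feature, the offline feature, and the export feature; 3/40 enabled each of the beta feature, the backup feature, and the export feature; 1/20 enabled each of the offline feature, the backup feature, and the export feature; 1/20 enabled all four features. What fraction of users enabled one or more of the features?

Inclusion–exclusion gives
P(at least one) = 21/40 + 3/8 + 3/8 + 3/8 − 7/40 − 7/40 − 9/40 − 1/8 − 3/20 − 1/8 + 1/20 + 1/10 + 3/40 + 1/20 − 1/20 = 9/10

9/10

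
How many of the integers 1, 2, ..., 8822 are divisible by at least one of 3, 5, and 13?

4478

By inclusion–exclusion:
⌊8822/3⌋ + ⌊8822/5⌋ + ⌊8822/13⌋ − ⌊8822/15⌋ − ⌊8822/39⌋ − ⌊8822/65⌋ + ⌊8822/195⌋ = 2940 + 1764 + 678 − 588 − 226 − 135 + 45 = 4478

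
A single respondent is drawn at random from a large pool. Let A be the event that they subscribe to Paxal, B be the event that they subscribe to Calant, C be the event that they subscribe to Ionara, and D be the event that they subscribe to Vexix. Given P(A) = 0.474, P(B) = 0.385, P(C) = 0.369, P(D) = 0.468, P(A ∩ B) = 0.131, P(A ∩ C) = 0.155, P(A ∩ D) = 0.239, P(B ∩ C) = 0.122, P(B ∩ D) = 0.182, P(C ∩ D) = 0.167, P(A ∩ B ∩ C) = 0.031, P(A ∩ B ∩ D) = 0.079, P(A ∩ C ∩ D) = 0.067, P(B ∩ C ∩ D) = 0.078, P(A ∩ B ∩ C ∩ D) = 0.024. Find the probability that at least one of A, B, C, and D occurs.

Apply inclusion-exclusion:
P(A ∪ B ∪ C ∪ D) = 0.474 + 0.385 + 0.369 + 0.468 − 0.131 − 0.155 − 0.239 − 0.122 − 0.182 − 0.167 + 0.031 + 0.079 + 0.067 + 0.078 − 0.024 = 0.931

0.931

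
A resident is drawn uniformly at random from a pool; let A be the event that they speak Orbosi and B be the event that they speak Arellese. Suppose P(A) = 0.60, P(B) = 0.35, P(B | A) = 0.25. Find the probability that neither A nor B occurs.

P(A ∩ B) = P(A)·P(B|A) = 0.60 × 0.25 = 0.15
Using inclusion–exclusion:
P(A ∪ B) = 0.60 + 0.35 − 0.15 = 0.80
P(none) = 1 − 0.80 = 0.20

0.20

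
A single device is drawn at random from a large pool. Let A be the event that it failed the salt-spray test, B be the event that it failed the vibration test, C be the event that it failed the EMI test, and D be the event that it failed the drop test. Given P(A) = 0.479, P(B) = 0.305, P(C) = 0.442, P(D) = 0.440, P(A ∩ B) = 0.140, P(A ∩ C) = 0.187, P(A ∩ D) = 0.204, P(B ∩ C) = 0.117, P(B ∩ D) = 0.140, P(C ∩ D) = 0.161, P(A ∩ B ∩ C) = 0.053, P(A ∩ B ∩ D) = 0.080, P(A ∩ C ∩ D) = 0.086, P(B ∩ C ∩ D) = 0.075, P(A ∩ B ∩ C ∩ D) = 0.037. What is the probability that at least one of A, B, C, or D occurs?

0.974

P(A ∪ B ∪ C ∪ D) = 0.479 + 0.305 + 0.442 + 0.440 − 0.140 − 0.187 − 0.204 − 0.117 − 0.140 − 0.161 + 0.053 + 0.080 + 0.086 + 0.075 − 0.037 = 0.974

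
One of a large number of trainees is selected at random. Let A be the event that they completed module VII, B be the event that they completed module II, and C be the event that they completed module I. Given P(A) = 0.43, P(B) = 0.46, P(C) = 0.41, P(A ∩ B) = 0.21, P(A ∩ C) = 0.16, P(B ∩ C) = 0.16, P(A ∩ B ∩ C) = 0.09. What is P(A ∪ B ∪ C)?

Using inclusion–exclusion:
P(A ∪ B ∪ C) = 0.43 + 0.46 + 0.41 − 0.21 − 0.16 − 0.16 + 0.09 = 0.86

0.86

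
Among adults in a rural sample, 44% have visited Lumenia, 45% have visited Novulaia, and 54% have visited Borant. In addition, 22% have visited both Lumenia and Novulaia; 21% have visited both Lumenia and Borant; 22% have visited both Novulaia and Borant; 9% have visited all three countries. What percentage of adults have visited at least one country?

By inclusion–exclusion:
P(union) = 44 + 45 + 54 − 22 − 21 − 22 + 9 = 87%

87%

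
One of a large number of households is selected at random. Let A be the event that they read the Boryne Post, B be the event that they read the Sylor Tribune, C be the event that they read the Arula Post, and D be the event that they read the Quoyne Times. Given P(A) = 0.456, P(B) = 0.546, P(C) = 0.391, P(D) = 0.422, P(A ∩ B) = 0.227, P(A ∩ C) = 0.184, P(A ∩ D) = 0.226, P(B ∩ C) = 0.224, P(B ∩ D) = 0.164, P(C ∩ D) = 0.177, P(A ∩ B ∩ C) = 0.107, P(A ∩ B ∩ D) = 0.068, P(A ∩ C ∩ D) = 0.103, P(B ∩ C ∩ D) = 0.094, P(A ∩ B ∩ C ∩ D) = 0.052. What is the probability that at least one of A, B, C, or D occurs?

By inclusion–exclusion:
P(A ∪ B ∪ C ∪ D) = 0.456 + 0.546 + 0.391 + 0.422 − 0.227 − 0.184 − 0.226 − 0.224 − 0.164 − 0.177 + 0.107 + 0.068 + 0.103 + 0.094 − 0.052 = 0.933

0.933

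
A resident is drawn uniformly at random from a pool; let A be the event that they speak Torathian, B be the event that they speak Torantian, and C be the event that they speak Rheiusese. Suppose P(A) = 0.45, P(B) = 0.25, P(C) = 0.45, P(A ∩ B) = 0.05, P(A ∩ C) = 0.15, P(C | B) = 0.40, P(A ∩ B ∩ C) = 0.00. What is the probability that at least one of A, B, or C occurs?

0.85

P(B ∩ C) = P(B)·P(C|B) = 0.25 × 0.40 = 0.10
By inclusion–exclusion:
P(A ∪ B ∪ C) = 0.45 + 0.25 + 0.45 − 0.05 − 0.15 − 0.10 + 0.00 = 0.85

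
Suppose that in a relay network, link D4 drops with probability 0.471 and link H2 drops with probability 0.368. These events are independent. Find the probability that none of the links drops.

0.334328

Since the events are independent, P(none) is the product of the individual non-occurrence probabilities.
P(none) = (1 − 0.471) × (1 − 0.368) = 0.529 × 0.632 = 0.334328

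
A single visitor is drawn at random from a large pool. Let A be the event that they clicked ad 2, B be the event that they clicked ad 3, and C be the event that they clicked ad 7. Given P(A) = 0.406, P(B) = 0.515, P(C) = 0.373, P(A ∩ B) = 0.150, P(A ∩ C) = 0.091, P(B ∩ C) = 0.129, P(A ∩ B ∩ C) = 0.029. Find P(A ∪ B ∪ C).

0.953

P(A ∪ B ∪ C) = 0.406 + 0.515 + 0.373 − 0.150 − 0.091 − 0.129 + 0.029 = 0.953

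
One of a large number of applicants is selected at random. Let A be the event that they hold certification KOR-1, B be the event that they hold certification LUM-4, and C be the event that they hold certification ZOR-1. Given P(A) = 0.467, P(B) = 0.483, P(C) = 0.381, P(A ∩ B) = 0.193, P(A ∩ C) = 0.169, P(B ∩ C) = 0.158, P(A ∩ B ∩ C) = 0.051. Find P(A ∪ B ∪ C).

P(A ∪ B ∪ C) = 0.467 + 0.483 + 0.381 − 0.193 − 0.169 − 0.158 + 0.051 = 0.862

0.862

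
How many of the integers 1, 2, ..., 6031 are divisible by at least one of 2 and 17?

3192

⌊6031/2⌋ + ⌊6031/17⌋ − ⌊6031/34⌋ = 3015 + 354 − 177 = 3192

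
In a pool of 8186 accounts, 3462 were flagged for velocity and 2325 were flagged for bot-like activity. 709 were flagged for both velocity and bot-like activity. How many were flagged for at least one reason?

N(≥1) = 3462 + 2325 − 709 = 5078

5078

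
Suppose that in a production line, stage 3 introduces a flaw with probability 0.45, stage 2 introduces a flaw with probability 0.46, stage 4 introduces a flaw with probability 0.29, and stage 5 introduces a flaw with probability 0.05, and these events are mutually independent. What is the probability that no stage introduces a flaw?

Independence gives P(none) = ∏(1 − pᵢ).
P(none) = (1 − 0.45) × (1 − 0.46) × (1 − 0.29) × (1 − 0.05) = 0.55 × 0.54 × 0.71 × 0.95 = 0.2003265

0.2003265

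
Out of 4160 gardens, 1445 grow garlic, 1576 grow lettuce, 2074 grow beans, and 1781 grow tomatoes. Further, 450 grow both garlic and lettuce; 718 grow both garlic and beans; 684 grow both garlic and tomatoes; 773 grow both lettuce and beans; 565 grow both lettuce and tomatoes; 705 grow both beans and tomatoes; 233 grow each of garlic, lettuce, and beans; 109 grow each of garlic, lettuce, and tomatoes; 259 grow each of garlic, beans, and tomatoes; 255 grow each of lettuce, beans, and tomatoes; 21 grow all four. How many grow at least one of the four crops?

3816

N(≥1) = 1445 + 1576 + 2074 + 1781 − 450 − 718 − 684 − 773 − 565 − 705 + 233 + 109 + 259 + 255 − 21 = 3816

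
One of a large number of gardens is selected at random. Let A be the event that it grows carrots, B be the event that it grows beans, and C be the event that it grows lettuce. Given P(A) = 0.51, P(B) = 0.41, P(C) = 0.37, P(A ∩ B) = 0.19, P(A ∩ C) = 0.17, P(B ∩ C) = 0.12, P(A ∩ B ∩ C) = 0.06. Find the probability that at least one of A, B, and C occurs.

0.87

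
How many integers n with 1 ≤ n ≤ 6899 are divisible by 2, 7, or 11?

⌊6899/2⌋ + ⌊6899/7⌋ + ⌊6899/11⌋ − ⌊6899/14⌋ − ⌊6899/22⌋ − ⌊6899/77⌋ + ⌊6899/154⌋ = 3449 + 985 + 627 − 492 − 313 − 89 + 44 = 4211

4211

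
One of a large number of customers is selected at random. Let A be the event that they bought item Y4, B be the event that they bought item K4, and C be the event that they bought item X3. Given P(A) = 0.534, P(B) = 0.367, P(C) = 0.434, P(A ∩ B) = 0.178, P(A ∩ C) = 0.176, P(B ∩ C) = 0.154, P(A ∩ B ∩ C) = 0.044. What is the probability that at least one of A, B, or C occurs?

Using inclusion–exclusion:
P(A ∪ B ∪ C) = 0.534 + 0.367 + 0.434 − 0.178 − 0.176 − 0.154 + 0.044 = 0.871

0.871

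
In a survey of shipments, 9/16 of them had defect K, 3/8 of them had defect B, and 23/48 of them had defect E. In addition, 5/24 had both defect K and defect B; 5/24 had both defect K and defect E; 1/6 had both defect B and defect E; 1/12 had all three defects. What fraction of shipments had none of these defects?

1/12

P(at least one) = 9/16 + 3/8 + 23/48 − 5/24 − 5/24 − 1/6 + 1/12 = 11/12
P(none) = 1 − 11/12 = 1/12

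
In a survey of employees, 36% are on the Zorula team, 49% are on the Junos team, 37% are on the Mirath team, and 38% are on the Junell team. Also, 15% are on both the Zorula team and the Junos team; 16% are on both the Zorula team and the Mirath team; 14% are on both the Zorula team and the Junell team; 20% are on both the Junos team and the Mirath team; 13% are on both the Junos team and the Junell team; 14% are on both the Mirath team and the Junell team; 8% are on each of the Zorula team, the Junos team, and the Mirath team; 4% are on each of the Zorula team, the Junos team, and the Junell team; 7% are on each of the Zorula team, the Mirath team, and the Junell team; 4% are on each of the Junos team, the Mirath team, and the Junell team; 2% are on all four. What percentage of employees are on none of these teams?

11%

Inclusion–exclusion gives
P(at least one) = 36 + 49 + 37 + 38 − 15 − 16 − 14 − 20 − 13 − 14 + 8 + 4 + 7 + 4 − 2 = 89%
P(none) = 100% − 89% = 11%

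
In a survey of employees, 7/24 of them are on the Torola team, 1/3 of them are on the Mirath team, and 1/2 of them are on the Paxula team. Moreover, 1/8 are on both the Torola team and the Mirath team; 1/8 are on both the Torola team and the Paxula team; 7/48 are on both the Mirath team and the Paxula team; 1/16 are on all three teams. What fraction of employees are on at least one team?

Using inclusion–exclusion:
P(union) = 7/24 + 1/3 + 1/2 − 1/8 − 1/8 − 7/48 + 1/16 = 19/24

19/24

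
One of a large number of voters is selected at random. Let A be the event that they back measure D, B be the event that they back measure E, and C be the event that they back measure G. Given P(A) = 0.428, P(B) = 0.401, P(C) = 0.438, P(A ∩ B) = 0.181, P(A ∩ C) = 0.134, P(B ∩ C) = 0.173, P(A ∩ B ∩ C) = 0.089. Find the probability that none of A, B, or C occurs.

0.132

Inclusion–exclusion gives
P(A ∪ B ∪ C) = 0.428 + 0.401 + 0.438 − 0.181 − 0.134 − 0.173 + 0.089 = 0.868
P(none) = 1 − 0.868 = 0.132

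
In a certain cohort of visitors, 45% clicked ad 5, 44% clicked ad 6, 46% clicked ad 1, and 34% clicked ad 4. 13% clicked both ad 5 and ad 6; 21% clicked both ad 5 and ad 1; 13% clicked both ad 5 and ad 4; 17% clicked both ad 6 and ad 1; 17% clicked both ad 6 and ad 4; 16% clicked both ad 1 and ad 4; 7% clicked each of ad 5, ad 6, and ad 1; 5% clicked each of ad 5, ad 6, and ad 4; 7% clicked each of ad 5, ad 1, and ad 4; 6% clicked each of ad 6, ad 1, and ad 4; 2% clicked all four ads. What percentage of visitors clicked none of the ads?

5%

By inclusion–exclusion:
P(at least one) = 45 + 44 + 46 + 34 − 13 − 21 − 13 − 17 − 17 − 16 + 7 + 5 + 7 + 6 − 2 = 95%
P(none) = 100% − 95% = 5%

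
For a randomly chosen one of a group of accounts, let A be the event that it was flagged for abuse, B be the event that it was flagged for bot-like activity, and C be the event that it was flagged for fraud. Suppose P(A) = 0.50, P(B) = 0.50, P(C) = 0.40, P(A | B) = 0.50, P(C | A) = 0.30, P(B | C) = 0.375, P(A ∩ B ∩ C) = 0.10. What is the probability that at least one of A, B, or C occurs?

P(A ∩ B) = P(B)·P(A|B) = 0.50 × 0.50 = 0.25
P(A ∩ C) = P(A)·P(C|A) = 0.50 × 0.30 = 0.15
P(B ∩ C) = P(C)·P(B|C) = 0.40 × 0.375 = 0.15
By inclusion–exclusion:
P(A ∪ B ∪ C) = 0.50 + 0.50 + 0.40 − 0.25 − 0.15 − 0.15 + 0.10 = 0.95

0.95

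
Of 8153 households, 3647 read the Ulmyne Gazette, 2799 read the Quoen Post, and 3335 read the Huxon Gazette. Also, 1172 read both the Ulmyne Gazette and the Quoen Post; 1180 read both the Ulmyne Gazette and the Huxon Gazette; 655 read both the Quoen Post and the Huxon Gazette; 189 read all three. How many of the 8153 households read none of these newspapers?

1190

N(≥1) = 3647 + 2799 + 3335 − 1172 − 1180 − 655 + 189 = 6963
None: 8153 − 6963 = 1190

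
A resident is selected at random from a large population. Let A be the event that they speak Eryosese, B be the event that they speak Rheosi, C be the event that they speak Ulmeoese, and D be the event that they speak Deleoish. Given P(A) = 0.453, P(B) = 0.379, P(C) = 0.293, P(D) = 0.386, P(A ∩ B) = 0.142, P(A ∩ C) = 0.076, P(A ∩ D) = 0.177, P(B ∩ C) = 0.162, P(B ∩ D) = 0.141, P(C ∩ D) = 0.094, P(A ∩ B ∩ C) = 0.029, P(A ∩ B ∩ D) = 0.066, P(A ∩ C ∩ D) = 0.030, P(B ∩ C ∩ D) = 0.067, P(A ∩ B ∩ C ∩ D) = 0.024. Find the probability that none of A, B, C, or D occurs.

0.113

P(A ∪ B ∪ C ∪ D) = 0.453 + 0.379 + 0.293 + 0.386 − 0.142 − 0.076 − 0.177 − 0.162 − 0.141 − 0.094 + 0.029 + 0.066 + 0.030 + 0.067 − 0.024 = 0.887
P(none) = 1 − 0.887 = 0.113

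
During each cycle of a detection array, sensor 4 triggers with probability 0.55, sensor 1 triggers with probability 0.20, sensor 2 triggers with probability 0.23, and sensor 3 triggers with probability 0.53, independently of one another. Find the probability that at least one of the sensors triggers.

0.869716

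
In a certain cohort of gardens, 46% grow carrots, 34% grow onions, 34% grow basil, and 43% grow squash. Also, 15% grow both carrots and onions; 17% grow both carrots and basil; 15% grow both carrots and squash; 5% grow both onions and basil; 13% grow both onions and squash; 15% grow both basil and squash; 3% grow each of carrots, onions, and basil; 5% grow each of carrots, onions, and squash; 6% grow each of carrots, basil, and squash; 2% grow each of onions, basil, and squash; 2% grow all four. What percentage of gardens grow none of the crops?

By inclusion–exclusion:
P(at least one) = 46 + 34 + 34 + 43 − 15 − 17 − 15 − 5 − 13 − 15 + 3 + 5 + 6 + 2 − 2 = 91%
P(none) = 100% − 91% = 9%

9%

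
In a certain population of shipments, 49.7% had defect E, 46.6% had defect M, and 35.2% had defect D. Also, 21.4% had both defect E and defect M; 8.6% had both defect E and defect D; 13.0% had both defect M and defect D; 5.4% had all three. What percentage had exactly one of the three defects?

61.7%

Using the inclusion–exclusion count for exactly one event:
P(exactly one) = 49.7 + 46.6 + 35.2 − 2·21.4 − 2·8.6 − 2·13.0 + 3·5.4 = 61.7%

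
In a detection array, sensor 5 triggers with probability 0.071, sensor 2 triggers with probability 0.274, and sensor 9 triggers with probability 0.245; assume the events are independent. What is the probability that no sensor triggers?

0.50921277

Since the events are independent, P(none) is the product of the individual non-occurrence probabilities.
P(none) = (1 − 0.071) × (1 − 0.274) × (1 − 0.245) = 0.929 × 0.726 × 0.755 = 0.50921277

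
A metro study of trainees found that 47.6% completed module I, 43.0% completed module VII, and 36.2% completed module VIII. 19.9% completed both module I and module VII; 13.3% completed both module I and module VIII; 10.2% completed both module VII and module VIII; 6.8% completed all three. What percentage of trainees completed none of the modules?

9.8%

P(≥1) = 47.6 + 43.0 + 36.2 − 19.9 − 13.3 − 10.2 + 6.8 = 90.2%
P(none) = 100% − 90.2% = 9.8%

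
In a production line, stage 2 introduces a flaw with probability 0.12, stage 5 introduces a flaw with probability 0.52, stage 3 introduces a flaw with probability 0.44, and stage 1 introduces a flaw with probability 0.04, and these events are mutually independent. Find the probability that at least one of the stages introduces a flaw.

0.77291776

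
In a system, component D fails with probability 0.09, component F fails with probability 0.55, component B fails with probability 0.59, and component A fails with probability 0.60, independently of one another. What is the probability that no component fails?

Since the events are independent, P(none) is the product of the individual non-occurrence probabilities.
P(none) = (1 − 0.09) × (1 − 0.55) × (1 − 0.59) × (1 − 0.60) = 0.91 × 0.45 × 0.41 × 0.40 = 0.067158

0.067158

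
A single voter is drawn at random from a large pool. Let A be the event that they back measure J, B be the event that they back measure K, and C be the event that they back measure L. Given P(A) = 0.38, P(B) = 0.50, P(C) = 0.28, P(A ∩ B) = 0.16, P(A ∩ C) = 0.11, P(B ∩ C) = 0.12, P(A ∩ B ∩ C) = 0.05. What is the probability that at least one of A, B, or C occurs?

0.82

By inclusion-exclusion,
P(A ∪ B ∪ C) = 0.38 + 0.50 + 0.28 − 0.16 − 0.11 − 0.12 + 0.05 = 0.82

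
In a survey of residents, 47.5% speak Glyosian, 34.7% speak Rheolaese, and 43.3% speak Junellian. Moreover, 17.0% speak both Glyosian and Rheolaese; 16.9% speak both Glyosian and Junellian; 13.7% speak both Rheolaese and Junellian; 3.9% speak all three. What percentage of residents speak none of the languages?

18.2%

By inclusion–exclusion:
P(≥1) = 47.5 + 34.7 + 43.3 − 17.0 − 16.9 − 13.7 + 3.9 = 81.8%
P(none) = 100% − 81.8% = 18.2%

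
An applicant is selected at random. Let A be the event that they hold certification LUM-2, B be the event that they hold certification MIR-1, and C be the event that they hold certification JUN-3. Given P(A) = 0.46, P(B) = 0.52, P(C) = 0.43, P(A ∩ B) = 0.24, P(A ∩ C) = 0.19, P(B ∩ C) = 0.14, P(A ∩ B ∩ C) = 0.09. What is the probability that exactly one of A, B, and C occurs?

Using the inclusion–exclusion count for exactly one event:
P(exactly one) = 0.46 + 0.52 + 0.43 − 2·0.24 − 2·0.19 − 2·0.14 + 3·0.09 = 0.54

0.54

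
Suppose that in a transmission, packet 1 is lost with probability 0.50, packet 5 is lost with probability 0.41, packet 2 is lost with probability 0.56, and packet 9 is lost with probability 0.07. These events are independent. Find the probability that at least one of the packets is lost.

P(none) = (1 − 0.50) × (1 − 0.41) × (1 − 0.56) × (1 − 0.07) = 0.50 × 0.59 × 0.44 × 0.93 = 0.120714
P(at least one) = 1 − 0.120714 = 0.879286

0.879286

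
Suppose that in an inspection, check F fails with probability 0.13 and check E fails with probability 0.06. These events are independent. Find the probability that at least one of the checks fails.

P(none) = (1 − 0.13) × (1 − 0.06) = 0.87 × 0.94 = 0.8178
P(at least one) = 1 − 0.8178 = 0.1822

0.1822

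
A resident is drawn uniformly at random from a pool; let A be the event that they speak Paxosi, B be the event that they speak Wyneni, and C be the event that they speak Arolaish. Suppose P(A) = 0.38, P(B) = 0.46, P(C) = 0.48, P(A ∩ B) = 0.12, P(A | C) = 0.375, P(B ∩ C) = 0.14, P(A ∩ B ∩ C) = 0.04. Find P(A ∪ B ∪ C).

0.92

P(A ∩ C) = P(C)·P(A|C) = 0.48 × 0.375 = 0.18
Apply inclusion-exclusion:
P(A ∪ B ∪ C) = 0.38 + 0.46 + 0.48 − 0.12 − 0.18 − 0.14 + 0.04 = 0.92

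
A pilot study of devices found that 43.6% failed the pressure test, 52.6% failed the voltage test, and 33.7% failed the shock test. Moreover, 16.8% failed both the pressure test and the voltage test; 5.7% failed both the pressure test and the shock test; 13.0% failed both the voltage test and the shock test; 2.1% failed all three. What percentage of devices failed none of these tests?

Inclusion–exclusion gives
P(≥1) = 43.6 + 52.6 + 33.7 − 16.8 − 5.7 − 13.0 + 2.1 = 96.5%
P(none) = 100% − 96.5% = 3.5%

3.5%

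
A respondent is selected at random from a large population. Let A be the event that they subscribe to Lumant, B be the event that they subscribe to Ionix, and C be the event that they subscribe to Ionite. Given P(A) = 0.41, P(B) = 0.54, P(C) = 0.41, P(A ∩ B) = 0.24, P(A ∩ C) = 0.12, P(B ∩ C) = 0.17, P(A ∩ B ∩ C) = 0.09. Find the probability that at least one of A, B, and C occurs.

Using inclusion–exclusion:
P(A ∪ B ∪ C) = 0.41 + 0.54 + 0.41 − 0.24 − 0.12 − 0.17 + 0.09 = 0.92

0.92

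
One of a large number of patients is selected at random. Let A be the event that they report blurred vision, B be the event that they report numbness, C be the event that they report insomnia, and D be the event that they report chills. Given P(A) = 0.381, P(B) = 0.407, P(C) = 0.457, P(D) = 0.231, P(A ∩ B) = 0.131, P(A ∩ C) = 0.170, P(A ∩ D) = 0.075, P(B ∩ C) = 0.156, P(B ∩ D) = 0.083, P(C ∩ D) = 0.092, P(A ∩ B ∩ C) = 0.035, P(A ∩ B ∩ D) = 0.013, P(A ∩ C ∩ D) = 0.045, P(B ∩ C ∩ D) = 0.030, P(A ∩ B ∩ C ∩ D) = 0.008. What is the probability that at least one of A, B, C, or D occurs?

Inclusion–exclusion gives
P(A ∪ B ∪ C ∪ D) = 0.381 + 0.407 + 0.457 + 0.231 − 0.131 − 0.170 − 0.075 − 0.156 − 0.083 − 0.092 + 0.035 + 0.013 + 0.045 + 0.030 − 0.008 = 0.884

0.884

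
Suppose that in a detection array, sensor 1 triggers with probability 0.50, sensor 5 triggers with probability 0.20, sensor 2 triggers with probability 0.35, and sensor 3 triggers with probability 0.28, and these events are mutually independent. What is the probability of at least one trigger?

Independence gives P(none) = ∏(1 − pᵢ).
P(none) = (1 − 0.50) × (1 − 0.20) × (1 − 0.35) × (1 − 0.28) = 0.50 × 0.80 × 0.65 × 0.72 = 0.1872
P(at least one) = 1 − 0.1872 = 0.8128

0.8128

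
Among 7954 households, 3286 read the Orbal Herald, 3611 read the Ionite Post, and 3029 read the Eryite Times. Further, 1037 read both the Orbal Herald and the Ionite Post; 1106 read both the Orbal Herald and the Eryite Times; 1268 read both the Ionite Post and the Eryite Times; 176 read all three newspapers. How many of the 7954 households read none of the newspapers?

By inclusion-exclusion,
|union| = 3286 + 3611 + 3029 − 1037 − 1106 − 1268 + 176 = 6691
None: 7954 − 6691 = 1263

1263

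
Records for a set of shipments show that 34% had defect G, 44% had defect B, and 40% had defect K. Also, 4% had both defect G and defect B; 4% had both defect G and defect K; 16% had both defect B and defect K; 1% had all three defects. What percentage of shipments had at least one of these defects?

By inclusion–exclusion:
P(union) = 34 + 44 + 40 − 4 − 4 − 16 + 1 = 95%

95%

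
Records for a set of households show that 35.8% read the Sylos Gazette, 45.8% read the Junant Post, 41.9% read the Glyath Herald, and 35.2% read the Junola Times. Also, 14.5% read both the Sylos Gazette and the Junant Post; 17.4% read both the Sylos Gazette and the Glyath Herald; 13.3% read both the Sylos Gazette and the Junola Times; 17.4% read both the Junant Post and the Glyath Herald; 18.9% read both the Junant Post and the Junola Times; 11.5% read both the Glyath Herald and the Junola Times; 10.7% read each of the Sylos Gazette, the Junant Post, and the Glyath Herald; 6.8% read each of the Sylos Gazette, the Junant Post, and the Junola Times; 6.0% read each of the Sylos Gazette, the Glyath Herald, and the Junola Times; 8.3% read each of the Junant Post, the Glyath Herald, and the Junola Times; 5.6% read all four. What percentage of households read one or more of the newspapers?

Inclusion–exclusion gives
P(at least one) = 35.8 + 45.8 + 41.9 + 35.2 − 14.5 − 17.4 − 13.3 − 17.4 − 18.9 − 11.5 + 10.7 + 6.8 + 6.0 + 8.3 − 5.6 = 91.9%

91.9%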